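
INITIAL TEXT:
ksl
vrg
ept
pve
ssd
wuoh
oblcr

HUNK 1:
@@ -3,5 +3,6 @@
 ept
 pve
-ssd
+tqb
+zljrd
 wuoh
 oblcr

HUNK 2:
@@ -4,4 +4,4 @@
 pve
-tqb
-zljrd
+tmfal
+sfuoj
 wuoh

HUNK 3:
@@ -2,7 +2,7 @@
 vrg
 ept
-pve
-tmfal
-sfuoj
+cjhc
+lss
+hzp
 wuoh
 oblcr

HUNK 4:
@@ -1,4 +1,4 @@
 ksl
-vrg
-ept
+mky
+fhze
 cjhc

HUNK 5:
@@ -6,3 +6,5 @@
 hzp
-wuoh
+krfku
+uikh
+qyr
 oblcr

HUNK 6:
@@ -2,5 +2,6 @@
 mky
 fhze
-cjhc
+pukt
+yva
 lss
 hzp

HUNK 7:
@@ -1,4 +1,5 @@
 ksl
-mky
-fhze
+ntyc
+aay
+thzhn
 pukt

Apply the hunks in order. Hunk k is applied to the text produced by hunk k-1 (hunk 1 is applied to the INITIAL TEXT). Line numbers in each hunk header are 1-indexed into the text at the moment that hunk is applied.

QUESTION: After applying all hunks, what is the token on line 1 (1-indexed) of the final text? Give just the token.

Answer: ksl

Derivation:
Hunk 1: at line 3 remove [ssd] add [tqb,zljrd] -> 8 lines: ksl vrg ept pve tqb zljrd wuoh oblcr
Hunk 2: at line 4 remove [tqb,zljrd] add [tmfal,sfuoj] -> 8 lines: ksl vrg ept pve tmfal sfuoj wuoh oblcr
Hunk 3: at line 2 remove [pve,tmfal,sfuoj] add [cjhc,lss,hzp] -> 8 lines: ksl vrg ept cjhc lss hzp wuoh oblcr
Hunk 4: at line 1 remove [vrg,ept] add [mky,fhze] -> 8 lines: ksl mky fhze cjhc lss hzp wuoh oblcr
Hunk 5: at line 6 remove [wuoh] add [krfku,uikh,qyr] -> 10 lines: ksl mky fhze cjhc lss hzp krfku uikh qyr oblcr
Hunk 6: at line 2 remove [cjhc] add [pukt,yva] -> 11 lines: ksl mky fhze pukt yva lss hzp krfku uikh qyr oblcr
Hunk 7: at line 1 remove [mky,fhze] add [ntyc,aay,thzhn] -> 12 lines: ksl ntyc aay thzhn pukt yva lss hzp krfku uikh qyr oblcr
Final line 1: ksl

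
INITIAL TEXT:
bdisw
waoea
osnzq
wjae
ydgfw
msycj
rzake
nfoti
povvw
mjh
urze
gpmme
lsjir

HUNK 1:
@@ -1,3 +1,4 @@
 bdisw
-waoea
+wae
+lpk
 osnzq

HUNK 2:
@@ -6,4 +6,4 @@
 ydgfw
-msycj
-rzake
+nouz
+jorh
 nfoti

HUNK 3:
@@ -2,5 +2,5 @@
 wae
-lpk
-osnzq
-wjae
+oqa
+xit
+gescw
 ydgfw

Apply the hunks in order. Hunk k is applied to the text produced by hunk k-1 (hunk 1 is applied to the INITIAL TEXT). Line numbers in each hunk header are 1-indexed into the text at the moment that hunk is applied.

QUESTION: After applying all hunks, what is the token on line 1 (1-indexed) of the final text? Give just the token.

Answer: bdisw

Derivation:
Hunk 1: at line 1 remove [waoea] add [wae,lpk] -> 14 lines: bdisw wae lpk osnzq wjae ydgfw msycj rzake nfoti povvw mjh urze gpmme lsjir
Hunk 2: at line 6 remove [msycj,rzake] add [nouz,jorh] -> 14 lines: bdisw wae lpk osnzq wjae ydgfw nouz jorh nfoti povvw mjh urze gpmme lsjir
Hunk 3: at line 2 remove [lpk,osnzq,wjae] add [oqa,xit,gescw] -> 14 lines: bdisw wae oqa xit gescw ydgfw nouz jorh nfoti povvw mjh urze gpmme lsjir
Final line 1: bdisw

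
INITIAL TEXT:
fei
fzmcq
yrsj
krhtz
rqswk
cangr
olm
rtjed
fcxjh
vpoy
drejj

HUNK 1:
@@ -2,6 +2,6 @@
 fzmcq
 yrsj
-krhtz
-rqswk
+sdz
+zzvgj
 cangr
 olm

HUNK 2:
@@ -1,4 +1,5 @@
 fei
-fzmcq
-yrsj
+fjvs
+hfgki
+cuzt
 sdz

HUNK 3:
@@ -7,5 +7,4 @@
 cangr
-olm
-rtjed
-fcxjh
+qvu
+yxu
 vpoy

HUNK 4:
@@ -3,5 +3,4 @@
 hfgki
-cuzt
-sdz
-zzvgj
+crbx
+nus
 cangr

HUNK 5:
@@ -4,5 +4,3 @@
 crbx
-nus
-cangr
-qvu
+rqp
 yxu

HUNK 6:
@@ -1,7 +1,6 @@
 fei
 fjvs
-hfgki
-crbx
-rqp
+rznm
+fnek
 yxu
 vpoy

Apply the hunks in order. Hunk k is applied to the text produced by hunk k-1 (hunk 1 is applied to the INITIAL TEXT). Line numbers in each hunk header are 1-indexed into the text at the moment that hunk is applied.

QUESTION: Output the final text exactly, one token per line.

Hunk 1: at line 2 remove [krhtz,rqswk] add [sdz,zzvgj] -> 11 lines: fei fzmcq yrsj sdz zzvgj cangr olm rtjed fcxjh vpoy drejj
Hunk 2: at line 1 remove [fzmcq,yrsj] add [fjvs,hfgki,cuzt] -> 12 lines: fei fjvs hfgki cuzt sdz zzvgj cangr olm rtjed fcxjh vpoy drejj
Hunk 3: at line 7 remove [olm,rtjed,fcxjh] add [qvu,yxu] -> 11 lines: fei fjvs hfgki cuzt sdz zzvgj cangr qvu yxu vpoy drejj
Hunk 4: at line 3 remove [cuzt,sdz,zzvgj] add [crbx,nus] -> 10 lines: fei fjvs hfgki crbx nus cangr qvu yxu vpoy drejj
Hunk 5: at line 4 remove [nus,cangr,qvu] add [rqp] -> 8 lines: fei fjvs hfgki crbx rqp yxu vpoy drejj
Hunk 6: at line 1 remove [hfgki,crbx,rqp] add [rznm,fnek] -> 7 lines: fei fjvs rznm fnek yxu vpoy drejj

Answer: fei
fjvs
rznm
fnek
yxu
vpoy
drejj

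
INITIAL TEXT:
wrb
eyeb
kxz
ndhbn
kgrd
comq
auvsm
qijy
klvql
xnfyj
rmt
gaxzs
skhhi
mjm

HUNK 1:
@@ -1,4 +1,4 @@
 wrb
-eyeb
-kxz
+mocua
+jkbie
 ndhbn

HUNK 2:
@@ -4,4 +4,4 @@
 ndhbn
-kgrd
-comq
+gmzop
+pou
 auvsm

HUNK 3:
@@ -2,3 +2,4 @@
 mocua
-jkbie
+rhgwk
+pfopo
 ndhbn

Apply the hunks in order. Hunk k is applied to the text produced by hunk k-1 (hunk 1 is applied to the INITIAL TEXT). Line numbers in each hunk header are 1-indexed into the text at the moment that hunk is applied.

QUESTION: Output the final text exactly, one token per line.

Hunk 1: at line 1 remove [eyeb,kxz] add [mocua,jkbie] -> 14 lines: wrb mocua jkbie ndhbn kgrd comq auvsm qijy klvql xnfyj rmt gaxzs skhhi mjm
Hunk 2: at line 4 remove [kgrd,comq] add [gmzop,pou] -> 14 lines: wrb mocua jkbie ndhbn gmzop pou auvsm qijy klvql xnfyj rmt gaxzs skhhi mjm
Hunk 3: at line 2 remove [jkbie] add [rhgwk,pfopo] -> 15 lines: wrb mocua rhgwk pfopo ndhbn gmzop pou auvsm qijy klvql xnfyj rmt gaxzs skhhi mjm

Answer: wrb
mocua
rhgwk
pfopo
ndhbn
gmzop
pou
auvsm
qijy
klvql
xnfyj
rmt
gaxzs
skhhi
mjm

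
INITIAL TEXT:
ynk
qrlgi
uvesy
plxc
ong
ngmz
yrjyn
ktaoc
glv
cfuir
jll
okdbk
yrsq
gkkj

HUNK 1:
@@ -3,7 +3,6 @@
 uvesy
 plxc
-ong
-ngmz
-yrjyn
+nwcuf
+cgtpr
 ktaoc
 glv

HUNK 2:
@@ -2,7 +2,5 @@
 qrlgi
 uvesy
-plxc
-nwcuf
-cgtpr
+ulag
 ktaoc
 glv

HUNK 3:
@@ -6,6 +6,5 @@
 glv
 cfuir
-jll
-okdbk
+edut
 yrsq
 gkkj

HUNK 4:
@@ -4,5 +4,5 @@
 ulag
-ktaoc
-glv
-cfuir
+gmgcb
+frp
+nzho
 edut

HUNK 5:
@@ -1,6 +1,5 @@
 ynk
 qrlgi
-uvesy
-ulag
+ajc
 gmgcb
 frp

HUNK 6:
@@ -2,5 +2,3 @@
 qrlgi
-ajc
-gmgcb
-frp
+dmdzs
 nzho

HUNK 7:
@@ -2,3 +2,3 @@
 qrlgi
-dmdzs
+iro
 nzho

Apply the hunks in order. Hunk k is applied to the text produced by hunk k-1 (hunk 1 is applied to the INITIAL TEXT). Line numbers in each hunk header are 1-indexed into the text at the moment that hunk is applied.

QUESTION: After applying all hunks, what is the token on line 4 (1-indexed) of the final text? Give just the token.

Hunk 1: at line 3 remove [ong,ngmz,yrjyn] add [nwcuf,cgtpr] -> 13 lines: ynk qrlgi uvesy plxc nwcuf cgtpr ktaoc glv cfuir jll okdbk yrsq gkkj
Hunk 2: at line 2 remove [plxc,nwcuf,cgtpr] add [ulag] -> 11 lines: ynk qrlgi uvesy ulag ktaoc glv cfuir jll okdbk yrsq gkkj
Hunk 3: at line 6 remove [jll,okdbk] add [edut] -> 10 lines: ynk qrlgi uvesy ulag ktaoc glv cfuir edut yrsq gkkj
Hunk 4: at line 4 remove [ktaoc,glv,cfuir] add [gmgcb,frp,nzho] -> 10 lines: ynk qrlgi uvesy ulag gmgcb frp nzho edut yrsq gkkj
Hunk 5: at line 1 remove [uvesy,ulag] add [ajc] -> 9 lines: ynk qrlgi ajc gmgcb frp nzho edut yrsq gkkj
Hunk 6: at line 2 remove [ajc,gmgcb,frp] add [dmdzs] -> 7 lines: ynk qrlgi dmdzs nzho edut yrsq gkkj
Hunk 7: at line 2 remove [dmdzs] add [iro] -> 7 lines: ynk qrlgi iro nzho edut yrsq gkkj
Final line 4: nzho

Answer: nzho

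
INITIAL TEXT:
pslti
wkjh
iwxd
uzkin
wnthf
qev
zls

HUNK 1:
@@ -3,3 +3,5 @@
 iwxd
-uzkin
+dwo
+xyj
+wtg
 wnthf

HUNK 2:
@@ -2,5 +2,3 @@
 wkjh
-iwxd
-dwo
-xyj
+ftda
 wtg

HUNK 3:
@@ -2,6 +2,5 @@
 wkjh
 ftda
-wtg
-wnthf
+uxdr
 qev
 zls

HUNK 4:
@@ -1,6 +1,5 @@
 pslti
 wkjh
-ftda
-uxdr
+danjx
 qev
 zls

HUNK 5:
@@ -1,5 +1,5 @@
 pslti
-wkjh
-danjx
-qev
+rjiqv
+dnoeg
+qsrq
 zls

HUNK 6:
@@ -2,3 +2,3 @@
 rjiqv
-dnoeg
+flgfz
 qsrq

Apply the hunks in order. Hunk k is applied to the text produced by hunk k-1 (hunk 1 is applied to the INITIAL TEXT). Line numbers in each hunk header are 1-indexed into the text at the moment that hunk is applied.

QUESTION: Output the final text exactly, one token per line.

Hunk 1: at line 3 remove [uzkin] add [dwo,xyj,wtg] -> 9 lines: pslti wkjh iwxd dwo xyj wtg wnthf qev zls
Hunk 2: at line 2 remove [iwxd,dwo,xyj] add [ftda] -> 7 lines: pslti wkjh ftda wtg wnthf qev zls
Hunk 3: at line 2 remove [wtg,wnthf] add [uxdr] -> 6 lines: pslti wkjh ftda uxdr qev zls
Hunk 4: at line 1 remove [ftda,uxdr] add [danjx] -> 5 lines: pslti wkjh danjx qev zls
Hunk 5: at line 1 remove [wkjh,danjx,qev] add [rjiqv,dnoeg,qsrq] -> 5 lines: pslti rjiqv dnoeg qsrq zls
Hunk 6: at line 2 remove [dnoeg] add [flgfz] -> 5 lines: pslti rjiqv flgfz qsrq zls

Answer: pslti
rjiqv
flgfz
qsrq
zls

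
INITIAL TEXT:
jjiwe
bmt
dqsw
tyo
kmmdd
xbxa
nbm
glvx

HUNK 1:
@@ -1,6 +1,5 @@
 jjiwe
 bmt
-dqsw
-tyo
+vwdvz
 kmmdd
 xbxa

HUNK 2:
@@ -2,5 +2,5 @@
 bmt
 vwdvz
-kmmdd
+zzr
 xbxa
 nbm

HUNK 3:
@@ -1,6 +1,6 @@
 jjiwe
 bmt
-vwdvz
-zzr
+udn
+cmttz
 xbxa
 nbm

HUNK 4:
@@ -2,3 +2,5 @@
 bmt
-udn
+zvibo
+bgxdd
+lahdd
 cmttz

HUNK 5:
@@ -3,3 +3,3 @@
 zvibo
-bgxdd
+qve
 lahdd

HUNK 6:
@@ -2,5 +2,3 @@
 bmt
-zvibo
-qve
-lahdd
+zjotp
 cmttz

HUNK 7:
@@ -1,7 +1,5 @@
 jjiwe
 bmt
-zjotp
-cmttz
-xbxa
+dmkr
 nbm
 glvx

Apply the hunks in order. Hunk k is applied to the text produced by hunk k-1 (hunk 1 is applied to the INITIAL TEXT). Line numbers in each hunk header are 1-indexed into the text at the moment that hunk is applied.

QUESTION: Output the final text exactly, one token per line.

Hunk 1: at line 1 remove [dqsw,tyo] add [vwdvz] -> 7 lines: jjiwe bmt vwdvz kmmdd xbxa nbm glvx
Hunk 2: at line 2 remove [kmmdd] add [zzr] -> 7 lines: jjiwe bmt vwdvz zzr xbxa nbm glvx
Hunk 3: at line 1 remove [vwdvz,zzr] add [udn,cmttz] -> 7 lines: jjiwe bmt udn cmttz xbxa nbm glvx
Hunk 4: at line 2 remove [udn] add [zvibo,bgxdd,lahdd] -> 9 lines: jjiwe bmt zvibo bgxdd lahdd cmttz xbxa nbm glvx
Hunk 5: at line 3 remove [bgxdd] add [qve] -> 9 lines: jjiwe bmt zvibo qve lahdd cmttz xbxa nbm glvx
Hunk 6: at line 2 remove [zvibo,qve,lahdd] add [zjotp] -> 7 lines: jjiwe bmt zjotp cmttz xbxa nbm glvx
Hunk 7: at line 1 remove [zjotp,cmttz,xbxa] add [dmkr] -> 5 lines: jjiwe bmt dmkr nbm glvx

Answer: jjiwe
bmt
dmkr
nbm
glvx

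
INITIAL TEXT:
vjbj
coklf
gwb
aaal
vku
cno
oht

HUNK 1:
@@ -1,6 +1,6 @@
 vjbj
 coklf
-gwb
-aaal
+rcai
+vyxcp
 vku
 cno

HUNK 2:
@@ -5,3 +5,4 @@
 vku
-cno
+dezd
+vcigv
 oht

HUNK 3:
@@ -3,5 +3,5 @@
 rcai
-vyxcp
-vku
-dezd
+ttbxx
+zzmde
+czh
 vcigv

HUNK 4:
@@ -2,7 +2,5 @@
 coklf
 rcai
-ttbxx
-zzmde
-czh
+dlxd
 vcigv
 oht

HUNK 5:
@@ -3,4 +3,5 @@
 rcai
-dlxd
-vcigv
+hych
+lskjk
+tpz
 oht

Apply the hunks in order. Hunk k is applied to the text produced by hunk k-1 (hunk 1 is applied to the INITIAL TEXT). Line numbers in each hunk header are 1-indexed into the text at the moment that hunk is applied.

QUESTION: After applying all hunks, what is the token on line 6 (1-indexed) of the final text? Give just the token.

Answer: tpz

Derivation:
Hunk 1: at line 1 remove [gwb,aaal] add [rcai,vyxcp] -> 7 lines: vjbj coklf rcai vyxcp vku cno oht
Hunk 2: at line 5 remove [cno] add [dezd,vcigv] -> 8 lines: vjbj coklf rcai vyxcp vku dezd vcigv oht
Hunk 3: at line 3 remove [vyxcp,vku,dezd] add [ttbxx,zzmde,czh] -> 8 lines: vjbj coklf rcai ttbxx zzmde czh vcigv oht
Hunk 4: at line 2 remove [ttbxx,zzmde,czh] add [dlxd] -> 6 lines: vjbj coklf rcai dlxd vcigv oht
Hunk 5: at line 3 remove [dlxd,vcigv] add [hych,lskjk,tpz] -> 7 lines: vjbj coklf rcai hych lskjk tpz oht
Final line 6: tpz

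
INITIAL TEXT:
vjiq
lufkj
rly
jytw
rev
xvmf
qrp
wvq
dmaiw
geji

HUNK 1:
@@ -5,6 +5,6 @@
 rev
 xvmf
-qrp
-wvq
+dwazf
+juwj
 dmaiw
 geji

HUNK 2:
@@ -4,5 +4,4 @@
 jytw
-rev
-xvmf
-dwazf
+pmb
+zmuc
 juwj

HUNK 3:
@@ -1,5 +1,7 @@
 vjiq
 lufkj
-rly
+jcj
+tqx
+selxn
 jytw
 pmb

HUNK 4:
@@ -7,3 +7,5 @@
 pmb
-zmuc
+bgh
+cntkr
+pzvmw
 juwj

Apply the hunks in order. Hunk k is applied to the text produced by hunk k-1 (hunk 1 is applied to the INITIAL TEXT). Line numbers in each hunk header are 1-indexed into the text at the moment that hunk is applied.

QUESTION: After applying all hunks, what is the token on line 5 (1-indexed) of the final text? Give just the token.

Answer: selxn

Derivation:
Hunk 1: at line 5 remove [qrp,wvq] add [dwazf,juwj] -> 10 lines: vjiq lufkj rly jytw rev xvmf dwazf juwj dmaiw geji
Hunk 2: at line 4 remove [rev,xvmf,dwazf] add [pmb,zmuc] -> 9 lines: vjiq lufkj rly jytw pmb zmuc juwj dmaiw geji
Hunk 3: at line 1 remove [rly] add [jcj,tqx,selxn] -> 11 lines: vjiq lufkj jcj tqx selxn jytw pmb zmuc juwj dmaiw geji
Hunk 4: at line 7 remove [zmuc] add [bgh,cntkr,pzvmw] -> 13 lines: vjiq lufkj jcj tqx selxn jytw pmb bgh cntkr pzvmw juwj dmaiw geji
Final line 5: selxn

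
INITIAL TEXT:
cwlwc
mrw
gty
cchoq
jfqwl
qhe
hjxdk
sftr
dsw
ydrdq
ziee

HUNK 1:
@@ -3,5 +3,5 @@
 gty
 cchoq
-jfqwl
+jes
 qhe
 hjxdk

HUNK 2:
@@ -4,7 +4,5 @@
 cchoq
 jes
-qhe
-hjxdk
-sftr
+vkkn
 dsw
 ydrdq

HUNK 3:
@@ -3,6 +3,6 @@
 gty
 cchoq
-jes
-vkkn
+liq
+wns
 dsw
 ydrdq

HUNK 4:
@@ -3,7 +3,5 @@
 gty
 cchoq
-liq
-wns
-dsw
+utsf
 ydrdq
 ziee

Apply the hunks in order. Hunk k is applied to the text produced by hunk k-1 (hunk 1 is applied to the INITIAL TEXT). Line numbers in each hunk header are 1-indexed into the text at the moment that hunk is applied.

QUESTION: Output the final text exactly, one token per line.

Hunk 1: at line 3 remove [jfqwl] add [jes] -> 11 lines: cwlwc mrw gty cchoq jes qhe hjxdk sftr dsw ydrdq ziee
Hunk 2: at line 4 remove [qhe,hjxdk,sftr] add [vkkn] -> 9 lines: cwlwc mrw gty cchoq jes vkkn dsw ydrdq ziee
Hunk 3: at line 3 remove [jes,vkkn] add [liq,wns] -> 9 lines: cwlwc mrw gty cchoq liq wns dsw ydrdq ziee
Hunk 4: at line 3 remove [liq,wns,dsw] add [utsf] -> 7 lines: cwlwc mrw gty cchoq utsf ydrdq ziee

Answer: cwlwc
mrw
gty
cchoq
utsf
ydrdq
ziee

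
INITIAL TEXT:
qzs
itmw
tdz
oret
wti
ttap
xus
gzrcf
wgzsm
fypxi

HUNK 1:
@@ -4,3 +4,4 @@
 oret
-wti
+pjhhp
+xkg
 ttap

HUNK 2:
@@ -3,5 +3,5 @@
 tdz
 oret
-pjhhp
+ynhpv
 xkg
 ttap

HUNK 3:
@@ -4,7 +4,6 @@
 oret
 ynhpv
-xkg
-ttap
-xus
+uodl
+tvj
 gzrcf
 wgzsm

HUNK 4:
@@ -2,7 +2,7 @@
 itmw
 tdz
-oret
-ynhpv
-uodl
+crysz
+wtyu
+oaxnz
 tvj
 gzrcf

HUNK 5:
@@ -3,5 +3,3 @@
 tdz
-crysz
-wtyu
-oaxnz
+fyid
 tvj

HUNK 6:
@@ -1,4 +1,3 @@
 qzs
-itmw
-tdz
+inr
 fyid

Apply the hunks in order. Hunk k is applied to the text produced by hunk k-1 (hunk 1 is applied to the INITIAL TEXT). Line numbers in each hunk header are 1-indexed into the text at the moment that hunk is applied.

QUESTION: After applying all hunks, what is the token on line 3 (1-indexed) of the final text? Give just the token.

Answer: fyid

Derivation:
Hunk 1: at line 4 remove [wti] add [pjhhp,xkg] -> 11 lines: qzs itmw tdz oret pjhhp xkg ttap xus gzrcf wgzsm fypxi
Hunk 2: at line 3 remove [pjhhp] add [ynhpv] -> 11 lines: qzs itmw tdz oret ynhpv xkg ttap xus gzrcf wgzsm fypxi
Hunk 3: at line 4 remove [xkg,ttap,xus] add [uodl,tvj] -> 10 lines: qzs itmw tdz oret ynhpv uodl tvj gzrcf wgzsm fypxi
Hunk 4: at line 2 remove [oret,ynhpv,uodl] add [crysz,wtyu,oaxnz] -> 10 lines: qzs itmw tdz crysz wtyu oaxnz tvj gzrcf wgzsm fypxi
Hunk 5: at line 3 remove [crysz,wtyu,oaxnz] add [fyid] -> 8 lines: qzs itmw tdz fyid tvj gzrcf wgzsm fypxi
Hunk 6: at line 1 remove [itmw,tdz] add [inr] -> 7 lines: qzs inr fyid tvj gzrcf wgzsm fypxi
Final line 3: fyid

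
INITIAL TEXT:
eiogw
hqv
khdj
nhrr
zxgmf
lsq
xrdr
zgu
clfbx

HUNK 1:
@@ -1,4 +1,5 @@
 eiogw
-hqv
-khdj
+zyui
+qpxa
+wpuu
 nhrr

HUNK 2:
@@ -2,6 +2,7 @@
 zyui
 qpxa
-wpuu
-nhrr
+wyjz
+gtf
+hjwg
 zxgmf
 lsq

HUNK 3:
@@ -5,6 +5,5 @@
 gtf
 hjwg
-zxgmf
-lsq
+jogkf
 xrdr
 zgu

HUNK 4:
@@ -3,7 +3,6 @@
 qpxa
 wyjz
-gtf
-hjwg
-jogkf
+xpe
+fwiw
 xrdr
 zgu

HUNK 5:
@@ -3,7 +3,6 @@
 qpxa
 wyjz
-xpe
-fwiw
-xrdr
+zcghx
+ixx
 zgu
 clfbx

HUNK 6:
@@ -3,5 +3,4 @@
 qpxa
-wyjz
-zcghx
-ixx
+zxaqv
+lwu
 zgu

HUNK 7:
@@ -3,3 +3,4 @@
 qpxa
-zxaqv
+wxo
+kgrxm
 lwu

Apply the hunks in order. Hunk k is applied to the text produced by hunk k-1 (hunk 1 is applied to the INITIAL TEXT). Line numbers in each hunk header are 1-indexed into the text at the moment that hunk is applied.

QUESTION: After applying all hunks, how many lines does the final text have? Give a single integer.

Hunk 1: at line 1 remove [hqv,khdj] add [zyui,qpxa,wpuu] -> 10 lines: eiogw zyui qpxa wpuu nhrr zxgmf lsq xrdr zgu clfbx
Hunk 2: at line 2 remove [wpuu,nhrr] add [wyjz,gtf,hjwg] -> 11 lines: eiogw zyui qpxa wyjz gtf hjwg zxgmf lsq xrdr zgu clfbx
Hunk 3: at line 5 remove [zxgmf,lsq] add [jogkf] -> 10 lines: eiogw zyui qpxa wyjz gtf hjwg jogkf xrdr zgu clfbx
Hunk 4: at line 3 remove [gtf,hjwg,jogkf] add [xpe,fwiw] -> 9 lines: eiogw zyui qpxa wyjz xpe fwiw xrdr zgu clfbx
Hunk 5: at line 3 remove [xpe,fwiw,xrdr] add [zcghx,ixx] -> 8 lines: eiogw zyui qpxa wyjz zcghx ixx zgu clfbx
Hunk 6: at line 3 remove [wyjz,zcghx,ixx] add [zxaqv,lwu] -> 7 lines: eiogw zyui qpxa zxaqv lwu zgu clfbx
Hunk 7: at line 3 remove [zxaqv] add [wxo,kgrxm] -> 8 lines: eiogw zyui qpxa wxo kgrxm lwu zgu clfbx
Final line count: 8

Answer: 8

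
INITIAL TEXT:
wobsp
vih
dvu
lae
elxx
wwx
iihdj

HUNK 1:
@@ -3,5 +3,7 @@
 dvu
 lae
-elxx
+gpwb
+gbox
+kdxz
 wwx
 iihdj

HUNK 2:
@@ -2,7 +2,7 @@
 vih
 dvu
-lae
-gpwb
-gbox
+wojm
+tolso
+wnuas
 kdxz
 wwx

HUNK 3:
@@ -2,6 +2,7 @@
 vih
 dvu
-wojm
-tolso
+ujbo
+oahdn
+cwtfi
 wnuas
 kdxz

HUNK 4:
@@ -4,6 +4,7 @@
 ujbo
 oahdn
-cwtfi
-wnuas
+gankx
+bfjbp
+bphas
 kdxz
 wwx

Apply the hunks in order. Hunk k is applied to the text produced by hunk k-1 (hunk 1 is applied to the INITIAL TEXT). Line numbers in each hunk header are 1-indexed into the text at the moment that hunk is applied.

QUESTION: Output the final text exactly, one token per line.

Answer: wobsp
vih
dvu
ujbo
oahdn
gankx
bfjbp
bphas
kdxz
wwx
iihdj

Derivation:
Hunk 1: at line 3 remove [elxx] add [gpwb,gbox,kdxz] -> 9 lines: wobsp vih dvu lae gpwb gbox kdxz wwx iihdj
Hunk 2: at line 2 remove [lae,gpwb,gbox] add [wojm,tolso,wnuas] -> 9 lines: wobsp vih dvu wojm tolso wnuas kdxz wwx iihdj
Hunk 3: at line 2 remove [wojm,tolso] add [ujbo,oahdn,cwtfi] -> 10 lines: wobsp vih dvu ujbo oahdn cwtfi wnuas kdxz wwx iihdj
Hunk 4: at line 4 remove [cwtfi,wnuas] add [gankx,bfjbp,bphas] -> 11 lines: wobsp vih dvu ujbo oahdn gankx bfjbp bphas kdxz wwx iihdj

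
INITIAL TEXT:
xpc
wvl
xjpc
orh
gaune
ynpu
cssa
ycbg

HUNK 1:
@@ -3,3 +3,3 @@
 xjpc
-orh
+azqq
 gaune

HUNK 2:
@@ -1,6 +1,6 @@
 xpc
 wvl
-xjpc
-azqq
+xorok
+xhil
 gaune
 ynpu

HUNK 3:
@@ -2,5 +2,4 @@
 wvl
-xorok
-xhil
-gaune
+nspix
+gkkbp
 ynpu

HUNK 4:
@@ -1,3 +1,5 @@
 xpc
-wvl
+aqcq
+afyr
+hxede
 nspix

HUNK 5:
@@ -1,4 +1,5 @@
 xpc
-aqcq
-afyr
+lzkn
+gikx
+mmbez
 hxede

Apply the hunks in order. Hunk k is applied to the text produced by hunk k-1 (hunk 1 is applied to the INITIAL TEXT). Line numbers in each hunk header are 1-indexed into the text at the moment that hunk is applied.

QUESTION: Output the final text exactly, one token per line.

Answer: xpc
lzkn
gikx
mmbez
hxede
nspix
gkkbp
ynpu
cssa
ycbg

Derivation:
Hunk 1: at line 3 remove [orh] add [azqq] -> 8 lines: xpc wvl xjpc azqq gaune ynpu cssa ycbg
Hunk 2: at line 1 remove [xjpc,azqq] add [xorok,xhil] -> 8 lines: xpc wvl xorok xhil gaune ynpu cssa ycbg
Hunk 3: at line 2 remove [xorok,xhil,gaune] add [nspix,gkkbp] -> 7 lines: xpc wvl nspix gkkbp ynpu cssa ycbg
Hunk 4: at line 1 remove [wvl] add [aqcq,afyr,hxede] -> 9 lines: xpc aqcq afyr hxede nspix gkkbp ynpu cssa ycbg
Hunk 5: at line 1 remove [aqcq,afyr] add [lzkn,gikx,mmbez] -> 10 lines: xpc lzkn gikx mmbez hxede nspix gkkbp ynpu cssa ycbg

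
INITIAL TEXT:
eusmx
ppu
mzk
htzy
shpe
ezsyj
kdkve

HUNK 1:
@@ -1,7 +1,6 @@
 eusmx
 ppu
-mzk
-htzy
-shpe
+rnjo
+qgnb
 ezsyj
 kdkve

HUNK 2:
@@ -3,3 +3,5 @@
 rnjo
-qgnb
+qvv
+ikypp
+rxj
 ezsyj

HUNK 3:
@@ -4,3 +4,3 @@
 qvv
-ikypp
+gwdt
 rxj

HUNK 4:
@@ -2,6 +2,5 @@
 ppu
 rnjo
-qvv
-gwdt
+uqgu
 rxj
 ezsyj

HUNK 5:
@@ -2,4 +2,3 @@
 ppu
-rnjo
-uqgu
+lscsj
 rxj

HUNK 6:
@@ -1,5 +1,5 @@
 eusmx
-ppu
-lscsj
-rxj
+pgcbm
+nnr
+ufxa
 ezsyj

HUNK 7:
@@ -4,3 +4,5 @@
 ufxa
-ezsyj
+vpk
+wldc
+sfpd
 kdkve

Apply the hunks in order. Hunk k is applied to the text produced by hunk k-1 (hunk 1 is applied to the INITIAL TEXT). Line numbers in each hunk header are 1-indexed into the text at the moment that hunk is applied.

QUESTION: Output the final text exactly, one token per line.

Answer: eusmx
pgcbm
nnr
ufxa
vpk
wldc
sfpd
kdkve

Derivation:
Hunk 1: at line 1 remove [mzk,htzy,shpe] add [rnjo,qgnb] -> 6 lines: eusmx ppu rnjo qgnb ezsyj kdkve
Hunk 2: at line 3 remove [qgnb] add [qvv,ikypp,rxj] -> 8 lines: eusmx ppu rnjo qvv ikypp rxj ezsyj kdkve
Hunk 3: at line 4 remove [ikypp] add [gwdt] -> 8 lines: eusmx ppu rnjo qvv gwdt rxj ezsyj kdkve
Hunk 4: at line 2 remove [qvv,gwdt] add [uqgu] -> 7 lines: eusmx ppu rnjo uqgu rxj ezsyj kdkve
Hunk 5: at line 2 remove [rnjo,uqgu] add [lscsj] -> 6 lines: eusmx ppu lscsj rxj ezsyj kdkve
Hunk 6: at line 1 remove [ppu,lscsj,rxj] add [pgcbm,nnr,ufxa] -> 6 lines: eusmx pgcbm nnr ufxa ezsyj kdkve
Hunk 7: at line 4 remove [ezsyj] add [vpk,wldc,sfpd] -> 8 lines: eusmx pgcbm nnr ufxa vpk wldc sfpd kdkve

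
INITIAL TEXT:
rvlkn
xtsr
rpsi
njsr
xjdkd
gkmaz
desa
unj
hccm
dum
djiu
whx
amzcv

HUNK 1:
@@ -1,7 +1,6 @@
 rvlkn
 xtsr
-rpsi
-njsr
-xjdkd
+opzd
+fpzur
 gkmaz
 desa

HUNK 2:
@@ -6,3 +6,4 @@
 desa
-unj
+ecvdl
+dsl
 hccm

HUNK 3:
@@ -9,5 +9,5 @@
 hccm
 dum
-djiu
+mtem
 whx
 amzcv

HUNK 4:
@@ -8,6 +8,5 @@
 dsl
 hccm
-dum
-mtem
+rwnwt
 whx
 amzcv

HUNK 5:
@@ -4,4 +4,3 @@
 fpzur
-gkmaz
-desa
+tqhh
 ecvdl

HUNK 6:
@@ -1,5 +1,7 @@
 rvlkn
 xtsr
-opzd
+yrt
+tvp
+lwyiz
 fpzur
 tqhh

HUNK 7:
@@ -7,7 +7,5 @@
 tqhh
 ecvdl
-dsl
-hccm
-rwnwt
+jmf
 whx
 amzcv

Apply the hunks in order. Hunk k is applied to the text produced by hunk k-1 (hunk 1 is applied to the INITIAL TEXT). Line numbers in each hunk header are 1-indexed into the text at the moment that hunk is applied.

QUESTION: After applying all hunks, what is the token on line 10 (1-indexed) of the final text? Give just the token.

Hunk 1: at line 1 remove [rpsi,njsr,xjdkd] add [opzd,fpzur] -> 12 lines: rvlkn xtsr opzd fpzur gkmaz desa unj hccm dum djiu whx amzcv
Hunk 2: at line 6 remove [unj] add [ecvdl,dsl] -> 13 lines: rvlkn xtsr opzd fpzur gkmaz desa ecvdl dsl hccm dum djiu whx amzcv
Hunk 3: at line 9 remove [djiu] add [mtem] -> 13 lines: rvlkn xtsr opzd fpzur gkmaz desa ecvdl dsl hccm dum mtem whx amzcv
Hunk 4: at line 8 remove [dum,mtem] add [rwnwt] -> 12 lines: rvlkn xtsr opzd fpzur gkmaz desa ecvdl dsl hccm rwnwt whx amzcv
Hunk 5: at line 4 remove [gkmaz,desa] add [tqhh] -> 11 lines: rvlkn xtsr opzd fpzur tqhh ecvdl dsl hccm rwnwt whx amzcv
Hunk 6: at line 1 remove [opzd] add [yrt,tvp,lwyiz] -> 13 lines: rvlkn xtsr yrt tvp lwyiz fpzur tqhh ecvdl dsl hccm rwnwt whx amzcv
Hunk 7: at line 7 remove [dsl,hccm,rwnwt] add [jmf] -> 11 lines: rvlkn xtsr yrt tvp lwyiz fpzur tqhh ecvdl jmf whx amzcv
Final line 10: whx

Answer: whx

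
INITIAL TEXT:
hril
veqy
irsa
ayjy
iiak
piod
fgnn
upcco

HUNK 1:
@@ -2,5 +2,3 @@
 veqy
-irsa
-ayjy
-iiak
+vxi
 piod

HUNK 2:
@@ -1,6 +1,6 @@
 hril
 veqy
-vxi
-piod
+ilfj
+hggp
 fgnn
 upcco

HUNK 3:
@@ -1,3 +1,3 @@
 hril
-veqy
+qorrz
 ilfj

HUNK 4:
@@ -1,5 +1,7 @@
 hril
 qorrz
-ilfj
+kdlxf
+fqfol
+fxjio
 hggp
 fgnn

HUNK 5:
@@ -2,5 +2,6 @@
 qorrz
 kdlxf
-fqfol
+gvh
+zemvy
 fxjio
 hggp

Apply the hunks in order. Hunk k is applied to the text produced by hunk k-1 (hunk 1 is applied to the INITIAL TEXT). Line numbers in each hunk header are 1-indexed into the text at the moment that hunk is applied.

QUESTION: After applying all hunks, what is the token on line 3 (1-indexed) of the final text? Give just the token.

Hunk 1: at line 2 remove [irsa,ayjy,iiak] add [vxi] -> 6 lines: hril veqy vxi piod fgnn upcco
Hunk 2: at line 1 remove [vxi,piod] add [ilfj,hggp] -> 6 lines: hril veqy ilfj hggp fgnn upcco
Hunk 3: at line 1 remove [veqy] add [qorrz] -> 6 lines: hril qorrz ilfj hggp fgnn upcco
Hunk 4: at line 1 remove [ilfj] add [kdlxf,fqfol,fxjio] -> 8 lines: hril qorrz kdlxf fqfol fxjio hggp fgnn upcco
Hunk 5: at line 2 remove [fqfol] add [gvh,zemvy] -> 9 lines: hril qorrz kdlxf gvh zemvy fxjio hggp fgnn upcco
Final line 3: kdlxf

Answer: kdlxf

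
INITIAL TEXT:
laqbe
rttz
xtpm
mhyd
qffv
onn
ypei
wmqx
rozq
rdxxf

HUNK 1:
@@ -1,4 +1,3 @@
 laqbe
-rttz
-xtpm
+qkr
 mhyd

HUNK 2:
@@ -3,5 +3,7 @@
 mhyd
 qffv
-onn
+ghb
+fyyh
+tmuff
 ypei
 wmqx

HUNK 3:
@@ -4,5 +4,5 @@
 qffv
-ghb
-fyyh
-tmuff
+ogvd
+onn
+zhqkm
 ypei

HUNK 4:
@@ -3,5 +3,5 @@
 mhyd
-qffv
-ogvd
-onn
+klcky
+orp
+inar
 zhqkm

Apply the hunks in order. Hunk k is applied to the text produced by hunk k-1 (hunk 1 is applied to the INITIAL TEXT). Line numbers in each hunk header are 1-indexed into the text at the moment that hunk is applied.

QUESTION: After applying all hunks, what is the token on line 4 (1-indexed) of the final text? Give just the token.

Answer: klcky

Derivation:
Hunk 1: at line 1 remove [rttz,xtpm] add [qkr] -> 9 lines: laqbe qkr mhyd qffv onn ypei wmqx rozq rdxxf
Hunk 2: at line 3 remove [onn] add [ghb,fyyh,tmuff] -> 11 lines: laqbe qkr mhyd qffv ghb fyyh tmuff ypei wmqx rozq rdxxf
Hunk 3: at line 4 remove [ghb,fyyh,tmuff] add [ogvd,onn,zhqkm] -> 11 lines: laqbe qkr mhyd qffv ogvd onn zhqkm ypei wmqx rozq rdxxf
Hunk 4: at line 3 remove [qffv,ogvd,onn] add [klcky,orp,inar] -> 11 lines: laqbe qkr mhyd klcky orp inar zhqkm ypei wmqx rozq rdxxf
Final line 4: klcky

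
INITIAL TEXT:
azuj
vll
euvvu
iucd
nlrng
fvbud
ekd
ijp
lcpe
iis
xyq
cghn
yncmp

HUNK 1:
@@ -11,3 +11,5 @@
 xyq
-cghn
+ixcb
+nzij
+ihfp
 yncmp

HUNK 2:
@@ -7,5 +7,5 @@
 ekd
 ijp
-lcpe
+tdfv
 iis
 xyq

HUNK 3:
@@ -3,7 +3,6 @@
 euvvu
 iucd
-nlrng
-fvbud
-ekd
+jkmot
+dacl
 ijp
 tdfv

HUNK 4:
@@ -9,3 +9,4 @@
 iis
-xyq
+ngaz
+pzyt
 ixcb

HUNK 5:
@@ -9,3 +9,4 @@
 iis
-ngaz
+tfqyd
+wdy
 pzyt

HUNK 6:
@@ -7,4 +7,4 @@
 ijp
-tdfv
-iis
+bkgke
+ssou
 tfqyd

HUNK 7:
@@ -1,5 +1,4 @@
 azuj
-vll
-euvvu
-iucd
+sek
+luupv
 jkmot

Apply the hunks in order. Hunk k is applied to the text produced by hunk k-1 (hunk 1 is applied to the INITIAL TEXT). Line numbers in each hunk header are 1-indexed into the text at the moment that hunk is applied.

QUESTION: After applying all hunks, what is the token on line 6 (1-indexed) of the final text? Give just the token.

Hunk 1: at line 11 remove [cghn] add [ixcb,nzij,ihfp] -> 15 lines: azuj vll euvvu iucd nlrng fvbud ekd ijp lcpe iis xyq ixcb nzij ihfp yncmp
Hunk 2: at line 7 remove [lcpe] add [tdfv] -> 15 lines: azuj vll euvvu iucd nlrng fvbud ekd ijp tdfv iis xyq ixcb nzij ihfp yncmp
Hunk 3: at line 3 remove [nlrng,fvbud,ekd] add [jkmot,dacl] -> 14 lines: azuj vll euvvu iucd jkmot dacl ijp tdfv iis xyq ixcb nzij ihfp yncmp
Hunk 4: at line 9 remove [xyq] add [ngaz,pzyt] -> 15 lines: azuj vll euvvu iucd jkmot dacl ijp tdfv iis ngaz pzyt ixcb nzij ihfp yncmp
Hunk 5: at line 9 remove [ngaz] add [tfqyd,wdy] -> 16 lines: azuj vll euvvu iucd jkmot dacl ijp tdfv iis tfqyd wdy pzyt ixcb nzij ihfp yncmp
Hunk 6: at line 7 remove [tdfv,iis] add [bkgke,ssou] -> 16 lines: azuj vll euvvu iucd jkmot dacl ijp bkgke ssou tfqyd wdy pzyt ixcb nzij ihfp yncmp
Hunk 7: at line 1 remove [vll,euvvu,iucd] add [sek,luupv] -> 15 lines: azuj sek luupv jkmot dacl ijp bkgke ssou tfqyd wdy pzyt ixcb nzij ihfp yncmp
Final line 6: ijp

Answer: ijp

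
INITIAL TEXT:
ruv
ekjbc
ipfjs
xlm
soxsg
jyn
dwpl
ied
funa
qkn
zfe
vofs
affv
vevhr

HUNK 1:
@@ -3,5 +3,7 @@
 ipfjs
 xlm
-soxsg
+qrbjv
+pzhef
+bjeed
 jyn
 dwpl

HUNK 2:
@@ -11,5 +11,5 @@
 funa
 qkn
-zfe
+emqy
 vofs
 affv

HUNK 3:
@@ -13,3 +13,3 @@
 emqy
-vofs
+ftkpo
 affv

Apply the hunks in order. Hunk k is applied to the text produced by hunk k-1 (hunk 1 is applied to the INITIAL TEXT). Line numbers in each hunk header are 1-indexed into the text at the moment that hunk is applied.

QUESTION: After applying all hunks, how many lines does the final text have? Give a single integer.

Hunk 1: at line 3 remove [soxsg] add [qrbjv,pzhef,bjeed] -> 16 lines: ruv ekjbc ipfjs xlm qrbjv pzhef bjeed jyn dwpl ied funa qkn zfe vofs affv vevhr
Hunk 2: at line 11 remove [zfe] add [emqy] -> 16 lines: ruv ekjbc ipfjs xlm qrbjv pzhef bjeed jyn dwpl ied funa qkn emqy vofs affv vevhr
Hunk 3: at line 13 remove [vofs] add [ftkpo] -> 16 lines: ruv ekjbc ipfjs xlm qrbjv pzhef bjeed jyn dwpl ied funa qkn emqy ftkpo affv vevhr
Final line count: 16

Answer: 16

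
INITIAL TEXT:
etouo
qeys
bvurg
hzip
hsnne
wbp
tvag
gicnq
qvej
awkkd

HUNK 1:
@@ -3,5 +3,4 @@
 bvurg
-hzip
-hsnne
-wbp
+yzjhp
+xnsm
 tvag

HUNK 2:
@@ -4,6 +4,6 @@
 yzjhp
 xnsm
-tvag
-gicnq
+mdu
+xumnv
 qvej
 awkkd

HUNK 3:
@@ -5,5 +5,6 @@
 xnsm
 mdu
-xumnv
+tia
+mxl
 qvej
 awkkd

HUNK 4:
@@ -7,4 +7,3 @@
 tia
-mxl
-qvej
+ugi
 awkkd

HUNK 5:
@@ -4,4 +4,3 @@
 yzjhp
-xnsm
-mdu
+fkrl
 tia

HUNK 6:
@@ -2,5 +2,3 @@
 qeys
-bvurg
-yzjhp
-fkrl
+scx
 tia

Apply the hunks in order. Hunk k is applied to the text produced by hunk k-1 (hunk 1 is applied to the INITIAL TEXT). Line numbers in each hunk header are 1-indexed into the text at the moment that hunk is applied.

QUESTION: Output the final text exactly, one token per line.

Answer: etouo
qeys
scx
tia
ugi
awkkd

Derivation:
Hunk 1: at line 3 remove [hzip,hsnne,wbp] add [yzjhp,xnsm] -> 9 lines: etouo qeys bvurg yzjhp xnsm tvag gicnq qvej awkkd
Hunk 2: at line 4 remove [tvag,gicnq] add [mdu,xumnv] -> 9 lines: etouo qeys bvurg yzjhp xnsm mdu xumnv qvej awkkd
Hunk 3: at line 5 remove [xumnv] add [tia,mxl] -> 10 lines: etouo qeys bvurg yzjhp xnsm mdu tia mxl qvej awkkd
Hunk 4: at line 7 remove [mxl,qvej] add [ugi] -> 9 lines: etouo qeys bvurg yzjhp xnsm mdu tia ugi awkkd
Hunk 5: at line 4 remove [xnsm,mdu] add [fkrl] -> 8 lines: etouo qeys bvurg yzjhp fkrl tia ugi awkkd
Hunk 6: at line 2 remove [bvurg,yzjhp,fkrl] add [scx] -> 6 lines: etouo qeys scx tia ugi awkkd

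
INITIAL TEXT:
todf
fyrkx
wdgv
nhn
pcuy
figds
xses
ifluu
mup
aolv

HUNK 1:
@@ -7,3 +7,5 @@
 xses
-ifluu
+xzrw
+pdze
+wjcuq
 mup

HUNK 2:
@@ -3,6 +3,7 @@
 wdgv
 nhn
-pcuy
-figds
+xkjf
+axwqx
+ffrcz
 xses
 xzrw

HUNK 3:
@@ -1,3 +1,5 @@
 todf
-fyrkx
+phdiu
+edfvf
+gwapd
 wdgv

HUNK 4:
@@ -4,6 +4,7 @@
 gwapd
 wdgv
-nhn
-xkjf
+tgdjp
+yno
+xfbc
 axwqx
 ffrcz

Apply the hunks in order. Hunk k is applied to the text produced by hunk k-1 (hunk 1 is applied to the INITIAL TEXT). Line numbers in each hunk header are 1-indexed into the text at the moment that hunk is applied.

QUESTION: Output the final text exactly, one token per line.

Hunk 1: at line 7 remove [ifluu] add [xzrw,pdze,wjcuq] -> 12 lines: todf fyrkx wdgv nhn pcuy figds xses xzrw pdze wjcuq mup aolv
Hunk 2: at line 3 remove [pcuy,figds] add [xkjf,axwqx,ffrcz] -> 13 lines: todf fyrkx wdgv nhn xkjf axwqx ffrcz xses xzrw pdze wjcuq mup aolv
Hunk 3: at line 1 remove [fyrkx] add [phdiu,edfvf,gwapd] -> 15 lines: todf phdiu edfvf gwapd wdgv nhn xkjf axwqx ffrcz xses xzrw pdze wjcuq mup aolv
Hunk 4: at line 4 remove [nhn,xkjf] add [tgdjp,yno,xfbc] -> 16 lines: todf phdiu edfvf gwapd wdgv tgdjp yno xfbc axwqx ffrcz xses xzrw pdze wjcuq mup aolv

Answer: todf
phdiu
edfvf
gwapd
wdgv
tgdjp
yno
xfbc
axwqx
ffrcz
xses
xzrw
pdze
wjcuq
mup
aolv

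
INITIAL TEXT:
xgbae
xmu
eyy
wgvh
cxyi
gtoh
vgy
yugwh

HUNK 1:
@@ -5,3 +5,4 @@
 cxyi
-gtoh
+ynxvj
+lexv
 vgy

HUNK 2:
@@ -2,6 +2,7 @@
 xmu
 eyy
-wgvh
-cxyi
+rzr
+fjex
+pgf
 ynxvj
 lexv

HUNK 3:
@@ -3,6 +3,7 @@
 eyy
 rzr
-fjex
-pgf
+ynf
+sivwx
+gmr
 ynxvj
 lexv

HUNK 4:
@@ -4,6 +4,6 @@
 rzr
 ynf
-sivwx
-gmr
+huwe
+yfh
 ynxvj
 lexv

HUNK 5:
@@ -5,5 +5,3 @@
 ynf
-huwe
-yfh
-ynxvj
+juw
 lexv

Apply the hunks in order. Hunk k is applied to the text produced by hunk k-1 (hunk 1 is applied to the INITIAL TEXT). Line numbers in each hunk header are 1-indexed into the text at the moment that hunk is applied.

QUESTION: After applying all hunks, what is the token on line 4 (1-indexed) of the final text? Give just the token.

Answer: rzr

Derivation:
Hunk 1: at line 5 remove [gtoh] add [ynxvj,lexv] -> 9 lines: xgbae xmu eyy wgvh cxyi ynxvj lexv vgy yugwh
Hunk 2: at line 2 remove [wgvh,cxyi] add [rzr,fjex,pgf] -> 10 lines: xgbae xmu eyy rzr fjex pgf ynxvj lexv vgy yugwh
Hunk 3: at line 3 remove [fjex,pgf] add [ynf,sivwx,gmr] -> 11 lines: xgbae xmu eyy rzr ynf sivwx gmr ynxvj lexv vgy yugwh
Hunk 4: at line 4 remove [sivwx,gmr] add [huwe,yfh] -> 11 lines: xgbae xmu eyy rzr ynf huwe yfh ynxvj lexv vgy yugwh
Hunk 5: at line 5 remove [huwe,yfh,ynxvj] add [juw] -> 9 lines: xgbae xmu eyy rzr ynf juw lexv vgy yugwh
Final line 4: rzr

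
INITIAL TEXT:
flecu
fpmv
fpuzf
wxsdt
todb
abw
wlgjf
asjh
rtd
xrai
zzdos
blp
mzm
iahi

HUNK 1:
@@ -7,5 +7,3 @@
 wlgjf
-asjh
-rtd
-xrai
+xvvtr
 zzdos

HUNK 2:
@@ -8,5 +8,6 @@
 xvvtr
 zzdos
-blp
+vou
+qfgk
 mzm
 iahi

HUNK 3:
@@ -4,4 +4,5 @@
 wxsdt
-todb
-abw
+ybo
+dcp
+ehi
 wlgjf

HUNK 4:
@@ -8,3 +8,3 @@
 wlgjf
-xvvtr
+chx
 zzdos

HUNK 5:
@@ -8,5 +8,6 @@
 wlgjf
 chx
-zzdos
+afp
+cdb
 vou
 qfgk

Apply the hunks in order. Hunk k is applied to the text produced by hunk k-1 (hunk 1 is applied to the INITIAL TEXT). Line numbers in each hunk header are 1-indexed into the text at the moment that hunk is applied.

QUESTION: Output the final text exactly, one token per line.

Hunk 1: at line 7 remove [asjh,rtd,xrai] add [xvvtr] -> 12 lines: flecu fpmv fpuzf wxsdt todb abw wlgjf xvvtr zzdos blp mzm iahi
Hunk 2: at line 8 remove [blp] add [vou,qfgk] -> 13 lines: flecu fpmv fpuzf wxsdt todb abw wlgjf xvvtr zzdos vou qfgk mzm iahi
Hunk 3: at line 4 remove [todb,abw] add [ybo,dcp,ehi] -> 14 lines: flecu fpmv fpuzf wxsdt ybo dcp ehi wlgjf xvvtr zzdos vou qfgk mzm iahi
Hunk 4: at line 8 remove [xvvtr] add [chx] -> 14 lines: flecu fpmv fpuzf wxsdt ybo dcp ehi wlgjf chx zzdos vou qfgk mzm iahi
Hunk 5: at line 8 remove [zzdos] add [afp,cdb] -> 15 lines: flecu fpmv fpuzf wxsdt ybo dcp ehi wlgjf chx afp cdb vou qfgk mzm iahi

Answer: flecu
fpmv
fpuzf
wxsdt
ybo
dcp
ehi
wlgjf
chx
afp
cdb
vou
qfgk
mzm
iahi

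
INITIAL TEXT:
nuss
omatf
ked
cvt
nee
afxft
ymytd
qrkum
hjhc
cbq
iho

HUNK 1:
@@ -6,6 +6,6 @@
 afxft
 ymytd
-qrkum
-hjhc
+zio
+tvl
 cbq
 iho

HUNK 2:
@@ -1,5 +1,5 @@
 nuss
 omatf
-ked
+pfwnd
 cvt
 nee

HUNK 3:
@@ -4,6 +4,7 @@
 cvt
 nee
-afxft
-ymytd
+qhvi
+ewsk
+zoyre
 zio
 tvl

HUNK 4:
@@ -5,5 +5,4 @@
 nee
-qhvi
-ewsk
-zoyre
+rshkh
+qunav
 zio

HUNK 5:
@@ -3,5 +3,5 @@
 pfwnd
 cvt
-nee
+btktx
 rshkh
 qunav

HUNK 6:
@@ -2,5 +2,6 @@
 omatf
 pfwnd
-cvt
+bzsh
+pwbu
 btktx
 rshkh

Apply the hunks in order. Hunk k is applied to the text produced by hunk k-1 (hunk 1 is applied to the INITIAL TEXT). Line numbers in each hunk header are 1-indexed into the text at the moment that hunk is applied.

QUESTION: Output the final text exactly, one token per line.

Answer: nuss
omatf
pfwnd
bzsh
pwbu
btktx
rshkh
qunav
zio
tvl
cbq
iho

Derivation:
Hunk 1: at line 6 remove [qrkum,hjhc] add [zio,tvl] -> 11 lines: nuss omatf ked cvt nee afxft ymytd zio tvl cbq iho
Hunk 2: at line 1 remove [ked] add [pfwnd] -> 11 lines: nuss omatf pfwnd cvt nee afxft ymytd zio tvl cbq iho
Hunk 3: at line 4 remove [afxft,ymytd] add [qhvi,ewsk,zoyre] -> 12 lines: nuss omatf pfwnd cvt nee qhvi ewsk zoyre zio tvl cbq iho
Hunk 4: at line 5 remove [qhvi,ewsk,zoyre] add [rshkh,qunav] -> 11 lines: nuss omatf pfwnd cvt nee rshkh qunav zio tvl cbq iho
Hunk 5: at line 3 remove [nee] add [btktx] -> 11 lines: nuss omatf pfwnd cvt btktx rshkh qunav zio tvl cbq iho
Hunk 6: at line 2 remove [cvt] add [bzsh,pwbu] -> 12 lines: nuss omatf pfwnd bzsh pwbu btktx rshkh qunav zio tvl cbq iho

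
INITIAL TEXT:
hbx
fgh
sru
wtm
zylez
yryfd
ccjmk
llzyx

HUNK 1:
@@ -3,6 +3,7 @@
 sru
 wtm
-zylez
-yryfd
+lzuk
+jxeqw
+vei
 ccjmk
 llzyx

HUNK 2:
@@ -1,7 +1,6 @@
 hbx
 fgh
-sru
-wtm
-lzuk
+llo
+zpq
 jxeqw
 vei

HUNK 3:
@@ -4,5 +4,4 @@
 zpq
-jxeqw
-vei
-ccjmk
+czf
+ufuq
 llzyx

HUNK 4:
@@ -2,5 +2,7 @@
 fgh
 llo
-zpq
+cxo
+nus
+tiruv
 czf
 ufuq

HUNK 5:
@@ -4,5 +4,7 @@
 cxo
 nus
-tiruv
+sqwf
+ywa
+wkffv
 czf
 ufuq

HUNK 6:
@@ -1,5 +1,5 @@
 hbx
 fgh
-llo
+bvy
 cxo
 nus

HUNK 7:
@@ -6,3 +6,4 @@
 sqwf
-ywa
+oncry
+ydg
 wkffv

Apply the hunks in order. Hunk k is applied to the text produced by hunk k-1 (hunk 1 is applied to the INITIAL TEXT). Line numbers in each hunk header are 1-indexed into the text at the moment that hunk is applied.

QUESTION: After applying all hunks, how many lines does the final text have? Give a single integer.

Answer: 12

Derivation:
Hunk 1: at line 3 remove [zylez,yryfd] add [lzuk,jxeqw,vei] -> 9 lines: hbx fgh sru wtm lzuk jxeqw vei ccjmk llzyx
Hunk 2: at line 1 remove [sru,wtm,lzuk] add [llo,zpq] -> 8 lines: hbx fgh llo zpq jxeqw vei ccjmk llzyx
Hunk 3: at line 4 remove [jxeqw,vei,ccjmk] add [czf,ufuq] -> 7 lines: hbx fgh llo zpq czf ufuq llzyx
Hunk 4: at line 2 remove [zpq] add [cxo,nus,tiruv] -> 9 lines: hbx fgh llo cxo nus tiruv czf ufuq llzyx
Hunk 5: at line 4 remove [tiruv] add [sqwf,ywa,wkffv] -> 11 lines: hbx fgh llo cxo nus sqwf ywa wkffv czf ufuq llzyx
Hunk 6: at line 1 remove [llo] add [bvy] -> 11 lines: hbx fgh bvy cxo nus sqwf ywa wkffv czf ufuq llzyx
Hunk 7: at line 6 remove [ywa] add [oncry,ydg] -> 12 lines: hbx fgh bvy cxo nus sqwf oncry ydg wkffv czf ufuq llzyx
Final line count: 12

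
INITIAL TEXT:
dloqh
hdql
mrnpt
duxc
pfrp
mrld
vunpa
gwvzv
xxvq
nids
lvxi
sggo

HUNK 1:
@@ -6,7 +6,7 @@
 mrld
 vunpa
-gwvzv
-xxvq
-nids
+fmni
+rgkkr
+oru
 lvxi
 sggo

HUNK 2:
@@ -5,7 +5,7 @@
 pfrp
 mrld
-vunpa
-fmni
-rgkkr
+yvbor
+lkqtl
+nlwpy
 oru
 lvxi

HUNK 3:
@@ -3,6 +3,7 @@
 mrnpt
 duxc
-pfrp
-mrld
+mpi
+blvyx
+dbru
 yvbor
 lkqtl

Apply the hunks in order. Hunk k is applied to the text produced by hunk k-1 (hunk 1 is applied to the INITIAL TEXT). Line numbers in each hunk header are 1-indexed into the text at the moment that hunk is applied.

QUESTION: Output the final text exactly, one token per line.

Answer: dloqh
hdql
mrnpt
duxc
mpi
blvyx
dbru
yvbor
lkqtl
nlwpy
oru
lvxi
sggo

Derivation:
Hunk 1: at line 6 remove [gwvzv,xxvq,nids] add [fmni,rgkkr,oru] -> 12 lines: dloqh hdql mrnpt duxc pfrp mrld vunpa fmni rgkkr oru lvxi sggo
Hunk 2: at line 5 remove [vunpa,fmni,rgkkr] add [yvbor,lkqtl,nlwpy] -> 12 lines: dloqh hdql mrnpt duxc pfrp mrld yvbor lkqtl nlwpy oru lvxi sggo
Hunk 3: at line 3 remove [pfrp,mrld] add [mpi,blvyx,dbru] -> 13 lines: dloqh hdql mrnpt duxc mpi blvyx dbru yvbor lkqtl nlwpy oru lvxi sggo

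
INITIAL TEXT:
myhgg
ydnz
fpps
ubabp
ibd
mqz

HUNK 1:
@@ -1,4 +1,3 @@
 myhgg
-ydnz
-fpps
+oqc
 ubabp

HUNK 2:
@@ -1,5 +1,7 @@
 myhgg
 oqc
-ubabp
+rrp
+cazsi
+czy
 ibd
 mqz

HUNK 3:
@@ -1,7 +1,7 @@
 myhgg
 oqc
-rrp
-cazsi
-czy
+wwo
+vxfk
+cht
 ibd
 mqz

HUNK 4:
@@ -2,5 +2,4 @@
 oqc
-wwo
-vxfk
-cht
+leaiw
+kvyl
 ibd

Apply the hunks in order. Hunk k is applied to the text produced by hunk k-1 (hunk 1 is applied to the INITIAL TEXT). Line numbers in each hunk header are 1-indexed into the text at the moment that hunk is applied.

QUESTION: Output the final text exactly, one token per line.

Answer: myhgg
oqc
leaiw
kvyl
ibd
mqz

Derivation:
Hunk 1: at line 1 remove [ydnz,fpps] add [oqc] -> 5 lines: myhgg oqc ubabp ibd mqz
Hunk 2: at line 1 remove [ubabp] add [rrp,cazsi,czy] -> 7 lines: myhgg oqc rrp cazsi czy ibd mqz
Hunk 3: at line 1 remove [rrp,cazsi,czy] add [wwo,vxfk,cht] -> 7 lines: myhgg oqc wwo vxfk cht ibd mqz
Hunk 4: at line 2 remove [wwo,vxfk,cht] add [leaiw,kvyl] -> 6 lines: myhgg oqc leaiw kvyl ibd mqz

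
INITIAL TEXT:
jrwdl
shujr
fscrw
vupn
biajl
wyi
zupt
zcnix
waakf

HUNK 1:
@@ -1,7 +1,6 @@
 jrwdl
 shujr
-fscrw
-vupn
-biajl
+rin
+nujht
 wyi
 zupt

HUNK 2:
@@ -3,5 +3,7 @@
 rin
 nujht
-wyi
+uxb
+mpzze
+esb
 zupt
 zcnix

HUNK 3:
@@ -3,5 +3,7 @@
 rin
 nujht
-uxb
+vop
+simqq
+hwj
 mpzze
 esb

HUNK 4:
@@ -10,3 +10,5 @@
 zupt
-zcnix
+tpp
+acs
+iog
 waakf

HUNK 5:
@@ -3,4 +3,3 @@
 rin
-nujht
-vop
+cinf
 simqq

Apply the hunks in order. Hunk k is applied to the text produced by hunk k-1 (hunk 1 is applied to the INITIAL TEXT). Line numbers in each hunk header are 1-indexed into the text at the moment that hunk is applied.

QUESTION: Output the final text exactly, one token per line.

Hunk 1: at line 1 remove [fscrw,vupn,biajl] add [rin,nujht] -> 8 lines: jrwdl shujr rin nujht wyi zupt zcnix waakf
Hunk 2: at line 3 remove [wyi] add [uxb,mpzze,esb] -> 10 lines: jrwdl shujr rin nujht uxb mpzze esb zupt zcnix waakf
Hunk 3: at line 3 remove [uxb] add [vop,simqq,hwj] -> 12 lines: jrwdl shujr rin nujht vop simqq hwj mpzze esb zupt zcnix waakf
Hunk 4: at line 10 remove [zcnix] add [tpp,acs,iog] -> 14 lines: jrwdl shujr rin nujht vop simqq hwj mpzze esb zupt tpp acs iog waakf
Hunk 5: at line 3 remove [nujht,vop] add [cinf] -> 13 lines: jrwdl shujr rin cinf simqq hwj mpzze esb zupt tpp acs iog waakf

Answer: jrwdl
shujr
rin
cinf
simqq
hwj
mpzze
esb
zupt
tpp
acs
iog
waakf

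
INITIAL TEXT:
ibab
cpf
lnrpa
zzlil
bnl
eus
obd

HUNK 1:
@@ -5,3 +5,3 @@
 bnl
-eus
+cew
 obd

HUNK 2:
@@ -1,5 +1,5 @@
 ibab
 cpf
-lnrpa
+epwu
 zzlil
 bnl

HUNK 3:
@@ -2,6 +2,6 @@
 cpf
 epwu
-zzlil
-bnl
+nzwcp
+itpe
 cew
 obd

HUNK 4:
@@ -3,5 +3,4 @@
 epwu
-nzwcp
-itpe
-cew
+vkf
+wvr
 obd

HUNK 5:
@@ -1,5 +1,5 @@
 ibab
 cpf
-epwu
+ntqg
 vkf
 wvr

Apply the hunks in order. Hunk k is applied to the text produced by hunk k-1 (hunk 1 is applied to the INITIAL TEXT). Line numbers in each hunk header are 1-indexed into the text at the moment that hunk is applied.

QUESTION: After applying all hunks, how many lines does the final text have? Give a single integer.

Hunk 1: at line 5 remove [eus] add [cew] -> 7 lines: ibab cpf lnrpa zzlil bnl cew obd
Hunk 2: at line 1 remove [lnrpa] add [epwu] -> 7 lines: ibab cpf epwu zzlil bnl cew obd
Hunk 3: at line 2 remove [zzlil,bnl] add [nzwcp,itpe] -> 7 lines: ibab cpf epwu nzwcp itpe cew obd
Hunk 4: at line 3 remove [nzwcp,itpe,cew] add [vkf,wvr] -> 6 lines: ibab cpf epwu vkf wvr obd
Hunk 5: at line 1 remove [epwu] add [ntqg] -> 6 lines: ibab cpf ntqg vkf wvr obd
Final line count: 6

Answer: 6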